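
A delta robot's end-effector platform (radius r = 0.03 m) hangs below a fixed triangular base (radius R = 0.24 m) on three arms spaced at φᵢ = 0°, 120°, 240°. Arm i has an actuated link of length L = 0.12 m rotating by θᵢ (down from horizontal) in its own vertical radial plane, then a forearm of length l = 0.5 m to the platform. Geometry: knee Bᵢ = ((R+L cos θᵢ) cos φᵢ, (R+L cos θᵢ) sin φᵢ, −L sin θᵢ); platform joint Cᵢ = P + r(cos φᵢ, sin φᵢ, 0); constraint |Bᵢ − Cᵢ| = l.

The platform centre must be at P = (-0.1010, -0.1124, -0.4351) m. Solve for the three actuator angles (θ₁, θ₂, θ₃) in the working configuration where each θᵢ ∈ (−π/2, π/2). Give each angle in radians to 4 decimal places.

arm 1 (φ=0.0°): x'=-0.1010, y'=-0.1124
  A=0.3110, B=-0.4351, C=(l²−L²−A²−y'²−z²)/(2L)=-0.2628
  √(A²+B²)=0.5348;  θ1 = -0.9502+2.0844 ≈ 1.1342
φ2=120.0° → target in arm frame (-0.0468, 0.1437)
  A cos θ + B sin θ = C:  0.2568·cos θ + -0.4351·sin θ = -0.1680
  θ2 = atan2(B,A) + arccos(C/0.5053) = 0.8722
rotate P by −φ3: (0.1478, -0.0313, -0.4351)
  A=0.0622, B=-0.4351, C=(l²−L²−A²−y'²−z²)/(2L)=0.1727
  θ3 = atan2(B,A) + arccos(C/0.4395) = -0.2619

θ₁ = 1.1342, θ₂ = 0.8722, θ₃ = -0.2619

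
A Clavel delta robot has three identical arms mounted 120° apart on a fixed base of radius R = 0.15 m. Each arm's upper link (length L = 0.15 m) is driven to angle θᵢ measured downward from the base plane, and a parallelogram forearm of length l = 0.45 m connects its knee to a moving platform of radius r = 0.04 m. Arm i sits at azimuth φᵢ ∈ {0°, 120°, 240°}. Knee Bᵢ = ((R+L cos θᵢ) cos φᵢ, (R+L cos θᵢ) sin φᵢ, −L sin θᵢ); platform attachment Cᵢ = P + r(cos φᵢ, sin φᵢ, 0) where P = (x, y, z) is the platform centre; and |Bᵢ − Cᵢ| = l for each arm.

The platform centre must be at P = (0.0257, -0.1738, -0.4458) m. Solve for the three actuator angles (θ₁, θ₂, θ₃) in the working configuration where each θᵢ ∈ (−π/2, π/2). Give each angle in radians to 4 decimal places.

φ1=0.0° → target in arm frame (0.0257, -0.1738)
  A=0.0843, B=-0.4458, C=(l²−L²−A²−y'²−z²)/(2L)=-0.1868
  γ=atan2(-0.4458,0.0843)=-1.3839;  ψ=arccos(-0.4118)=1.9952;  θ1=γ+ψ≈0.6113
arm 2 (φ=120.0°): x'=-0.1634, y'=0.0646
  A cos θ + B sin θ = C:  0.2734·cos θ + -0.4458·sin θ = -0.3255
  θ2 = atan2(B,A) + arccos(C/0.5229) = 1.2219
φ3=240.0° → target in arm frame (0.1377, 0.1092)
  e−x'=-0.0277;  (l²−L²−(e−x')²−y'²−z²)/2L = -0.1047
  √(A²+B²)=0.4467;  θ3 = -1.6328+1.8075 ≈ 0.1747

θ₁ = 0.6113, θ₂ = 1.2219, θ₃ = 0.1747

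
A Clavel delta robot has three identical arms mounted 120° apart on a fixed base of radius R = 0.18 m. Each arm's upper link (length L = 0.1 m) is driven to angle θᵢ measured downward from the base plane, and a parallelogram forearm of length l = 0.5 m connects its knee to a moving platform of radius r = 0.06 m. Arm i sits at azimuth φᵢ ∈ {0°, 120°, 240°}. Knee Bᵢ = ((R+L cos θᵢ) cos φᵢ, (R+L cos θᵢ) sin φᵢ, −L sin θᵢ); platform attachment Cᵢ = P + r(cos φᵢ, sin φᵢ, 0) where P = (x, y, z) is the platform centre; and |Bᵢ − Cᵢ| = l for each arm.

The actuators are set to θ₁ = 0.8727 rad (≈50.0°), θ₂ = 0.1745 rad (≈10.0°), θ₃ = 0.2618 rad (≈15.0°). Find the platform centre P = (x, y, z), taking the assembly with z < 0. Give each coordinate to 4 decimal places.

O1 = (0.1843·cos0.0°, 0.1843·sin0.0°, -0.0766) = (0.1843, 0.0000, -0.0766)
O2 = (0.2185·cos120.0°, 0.2185·sin120.0°, -0.0174) = (-0.1092, 0.1892, -0.0174)
arm 3 at φ=240.0°: e+L cos θ3 = 0.2166;  O3 = (-0.1083, -0.1876, -0.0259)
subtract pairs → two planes through P
plane₁₂: -0.5870x+0.3784y+0.1185z = 0.0082
det = 0.4417;  x = -0.0136+0.1876z,  y = 0.0006+-0.0221z
into |P−O₁|² = l²: 1.0357z² + 0.0789z + -0.2050 = 0;  Δ = 0.8554;  z = -0.4846 or 0.4084 → z<0 root = -0.4846
x = -0.1045, y = 0.0113

(-0.1045, 0.0113, -0.4846)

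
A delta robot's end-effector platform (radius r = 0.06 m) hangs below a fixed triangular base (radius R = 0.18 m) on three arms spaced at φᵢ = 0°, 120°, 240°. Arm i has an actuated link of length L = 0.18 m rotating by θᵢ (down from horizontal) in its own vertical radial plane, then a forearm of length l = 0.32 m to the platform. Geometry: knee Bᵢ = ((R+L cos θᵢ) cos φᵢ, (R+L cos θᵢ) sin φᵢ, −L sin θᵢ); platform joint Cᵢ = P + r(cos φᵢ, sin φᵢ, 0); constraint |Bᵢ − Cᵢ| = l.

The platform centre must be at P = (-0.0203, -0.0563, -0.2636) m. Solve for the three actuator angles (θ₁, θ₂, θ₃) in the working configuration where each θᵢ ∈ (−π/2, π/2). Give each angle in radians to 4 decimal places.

rotate P by −φ1: (-0.0203, -0.0563, -0.2636)
  A=0.1403, B=-0.2636, C=(l²−L²−A²−y'²−z²)/(2L)=-0.0621
  √(A²+B²)=0.2986;  θ1 = -1.0817+1.7801 ≈ 0.6984
rotate P by −φ2: (-0.0386, 0.0457, -0.2636)
  A=0.1586, B=-0.2636, C=(l²−L²−A²−y'²−z²)/(2L)=-0.0743
  √(A²+B²)=0.3076;  θ2 = -1.0291+1.8146 ≈ 0.7855
arm 3 (φ=240.0°): x'=0.0589, y'=0.0106
  e−x'=0.0611;  (l²−L²−(e−x')²−y'²−z²)/2L = -0.0092
  √(A²+B²)=0.2706;  θ3 = -1.3431+1.6050 ≈ 0.2619

θ₁ = 0.6984, θ₂ = 0.7855, θ₃ = 0.2619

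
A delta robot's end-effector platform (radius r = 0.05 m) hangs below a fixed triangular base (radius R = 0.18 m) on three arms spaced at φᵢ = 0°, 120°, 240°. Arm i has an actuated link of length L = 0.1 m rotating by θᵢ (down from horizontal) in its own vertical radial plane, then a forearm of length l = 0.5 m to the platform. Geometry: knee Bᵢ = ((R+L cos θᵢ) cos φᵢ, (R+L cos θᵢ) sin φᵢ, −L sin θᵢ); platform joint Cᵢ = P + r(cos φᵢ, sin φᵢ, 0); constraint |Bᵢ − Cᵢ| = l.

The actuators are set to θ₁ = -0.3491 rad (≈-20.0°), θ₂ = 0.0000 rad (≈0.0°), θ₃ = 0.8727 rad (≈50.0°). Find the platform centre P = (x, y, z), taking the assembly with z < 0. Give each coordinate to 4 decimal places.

O1 = (0.2240·cos0.0°, 0.2240·sin0.0°, 0.0342) = (0.2240, 0.0000, 0.0342)
arm 2 at φ=120.0°: ρ2 = 0.2300;  O2 = (-0.1150, 0.1992, 0.0000)
arm 3 at φ=240.0°: ρ3 = 0.1943;  O3 = (-0.0971, -0.1682, -0.0766)
|O₂|²−|O₁|² = 0.0016;  |O₃|²−|O₁|² = -0.0077
[-0.6779 0.3984 -0.0684]·P = 0.0016;  [-0.6422 -0.3365 -0.2216]·P = -0.0077
Cramer: x(z) = 0.0053-0.2300z;  y(z) = 0.0129-0.2197z
sphere 1 gives Az²+Bz+C=0 with A=1.1012, B=0.0265, C=-0.2008;  B²−4AC=0.8853;  roots -0.4393, 0.4152;  negative root z = -0.4393
x = 0.1063, y = 0.1094

(0.1063, 0.1094, -0.4393)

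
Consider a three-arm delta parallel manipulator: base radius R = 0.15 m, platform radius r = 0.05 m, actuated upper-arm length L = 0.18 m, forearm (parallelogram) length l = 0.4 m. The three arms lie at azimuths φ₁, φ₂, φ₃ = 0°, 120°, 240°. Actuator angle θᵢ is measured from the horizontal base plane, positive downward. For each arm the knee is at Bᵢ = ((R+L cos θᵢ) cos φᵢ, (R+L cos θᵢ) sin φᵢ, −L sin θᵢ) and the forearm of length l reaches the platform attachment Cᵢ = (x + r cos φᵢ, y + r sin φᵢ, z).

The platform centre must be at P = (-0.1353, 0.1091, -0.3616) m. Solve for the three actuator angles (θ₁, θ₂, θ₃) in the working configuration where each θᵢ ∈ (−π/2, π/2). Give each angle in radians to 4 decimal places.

φ1=0.0° → target in arm frame (-0.1353, 0.1091)
  A cos θ + B sin θ = C:  0.2353·cos θ + -0.3616·sin θ = -0.1956
  √(A²+B²)=0.4314;  θ1 = -0.9939+2.0414 ≈ 1.0475
rotate P by −φ2: (0.1621, 0.0626, -0.3616)
  A=-0.0621, B=-0.3616, C=(l²−L²−A²−y'²−z²)/(2L)=-0.0304
  θ2 = atan2(B,A) + arccos(C/0.3669) = -0.0873
arm 3 (φ=240.0°): x'=-0.0268, y'=-0.1717
  e−x'=0.1268;  (l²−L²−(e−x')²−y'²−z²)/2L = -0.1354
  √(A²+B²)=0.3832;  θ3 = -1.2334+1.9318 ≈ 0.6984

θ₁ = 1.0475, θ₂ = -0.0873, θ₃ = 0.6984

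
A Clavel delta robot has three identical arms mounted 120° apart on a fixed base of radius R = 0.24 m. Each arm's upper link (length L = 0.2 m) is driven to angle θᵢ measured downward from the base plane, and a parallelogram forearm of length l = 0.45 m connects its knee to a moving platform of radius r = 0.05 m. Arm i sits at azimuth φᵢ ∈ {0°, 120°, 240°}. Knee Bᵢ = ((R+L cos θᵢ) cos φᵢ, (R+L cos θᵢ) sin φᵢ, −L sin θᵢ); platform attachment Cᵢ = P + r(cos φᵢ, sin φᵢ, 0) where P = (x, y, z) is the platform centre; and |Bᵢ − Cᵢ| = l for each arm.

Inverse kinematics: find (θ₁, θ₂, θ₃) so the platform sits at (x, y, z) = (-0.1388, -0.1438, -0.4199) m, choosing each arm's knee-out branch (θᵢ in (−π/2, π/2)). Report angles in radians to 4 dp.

arm 1 (φ=0.0°): x'=-0.1388, y'=-0.1438
  e−x'=0.3288;  (l²−L²−(e−x')²−y'²−z²)/2L = -0.3565
  θ1 = atan2(B,A) + arccos(C/0.5333) = 1.3965
arm 2 (φ=120.0°): x'=-0.0551, y'=0.1921
  e−x'=0.2451;  (l²−L²−(e−x')²−y'²−z²)/2L = -0.2770
  θ2 = atan2(B,A) + arccos(C/0.4862) = 1.1346
arm 3 (φ=240.0°): x'=0.1939, y'=-0.0483
  A cos θ + B sin θ = C:  -0.0039·cos θ + -0.4199·sin θ = -0.0404
  √(A²+B²)=0.4199;  θ3 = -1.5802+1.6672 ≈ 0.0870

θ₁ = 1.3965, θ₂ = 1.1346, θ₃ = 0.0870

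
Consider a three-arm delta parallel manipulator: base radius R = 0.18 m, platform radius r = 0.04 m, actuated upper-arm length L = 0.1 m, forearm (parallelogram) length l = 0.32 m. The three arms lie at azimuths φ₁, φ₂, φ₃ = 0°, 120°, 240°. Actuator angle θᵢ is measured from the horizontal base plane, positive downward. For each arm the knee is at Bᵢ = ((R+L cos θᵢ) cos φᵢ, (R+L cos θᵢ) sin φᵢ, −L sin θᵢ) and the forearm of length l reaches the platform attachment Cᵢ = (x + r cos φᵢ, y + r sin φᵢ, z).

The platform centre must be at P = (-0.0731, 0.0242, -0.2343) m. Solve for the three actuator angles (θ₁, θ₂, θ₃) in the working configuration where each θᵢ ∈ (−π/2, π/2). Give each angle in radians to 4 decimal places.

θ₁ = 0.8725, θ₂ = -0.2621, θ₃ = 0.1751

φ1=0.0° → target in arm frame (-0.0731, 0.0242)
  e−x'=0.2131;  (l²−L²−(e−x')²−y'²−z²)/2L = -0.0425
  θ1 = atan2(B,A) + arccos(C/0.3167) = 0.8725
rotate P by −φ2: (0.0575, 0.0512, -0.2343)
  A cos θ + B sin θ = C:  0.0825·cos θ + -0.2343·sin θ = 0.1404
  γ=atan2(-0.2343,0.0825)=-1.2323;  ψ=arccos(0.5652)=0.9702;  θ2=γ+ψ≈-0.2621
rotate P by −φ3: (0.0156, -0.0754, -0.2343)
  e−x'=0.1244;  (l²−L²−(e−x')²−y'²−z²)/2L = 0.0817
  √(A²+B²)=0.2653;  θ3 = -1.0827+1.2577 ≈ 0.1751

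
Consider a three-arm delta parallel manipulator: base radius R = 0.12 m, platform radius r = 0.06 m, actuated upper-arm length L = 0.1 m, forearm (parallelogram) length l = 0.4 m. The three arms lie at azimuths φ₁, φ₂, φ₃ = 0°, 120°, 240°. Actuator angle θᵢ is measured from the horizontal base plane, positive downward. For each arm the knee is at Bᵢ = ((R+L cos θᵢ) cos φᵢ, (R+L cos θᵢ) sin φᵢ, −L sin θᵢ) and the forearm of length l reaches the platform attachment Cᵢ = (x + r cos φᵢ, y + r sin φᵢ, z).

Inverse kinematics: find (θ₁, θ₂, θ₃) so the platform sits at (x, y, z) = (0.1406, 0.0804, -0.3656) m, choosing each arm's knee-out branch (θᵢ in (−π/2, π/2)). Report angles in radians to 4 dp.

rotate P by −φ1: (0.1406, 0.0804, -0.3656)
  A cos θ + B sin θ = C:  -0.0806·cos θ + -0.3656·sin θ = 0.0169
  √(A²+B²)=0.3744;  θ1 = -1.7878+1.5257 ≈ -0.2621
φ2=120.0° → target in arm frame (-0.0007, -0.1620)
  A cos θ + B sin θ = C:  0.0607·cos θ + -0.3656·sin θ = -0.0679
  γ=atan2(-0.3656,0.0607)=-1.4063;  ψ=arccos(-0.1832)=1.7550;  θ2=γ+ψ≈0.3487
φ3=240.0° → target in arm frame (-0.1399, 0.0816)
  A cos θ + B sin θ = C:  0.1999·cos θ + -0.3656·sin θ = -0.1514
  γ=atan2(-0.3656,0.1999)=-1.0704;  ψ=arccos(-0.3634)=1.9427;  θ3=γ+ψ≈0.8724

θ₁ = -0.2621, θ₂ = 0.3487, θ₃ = 0.8724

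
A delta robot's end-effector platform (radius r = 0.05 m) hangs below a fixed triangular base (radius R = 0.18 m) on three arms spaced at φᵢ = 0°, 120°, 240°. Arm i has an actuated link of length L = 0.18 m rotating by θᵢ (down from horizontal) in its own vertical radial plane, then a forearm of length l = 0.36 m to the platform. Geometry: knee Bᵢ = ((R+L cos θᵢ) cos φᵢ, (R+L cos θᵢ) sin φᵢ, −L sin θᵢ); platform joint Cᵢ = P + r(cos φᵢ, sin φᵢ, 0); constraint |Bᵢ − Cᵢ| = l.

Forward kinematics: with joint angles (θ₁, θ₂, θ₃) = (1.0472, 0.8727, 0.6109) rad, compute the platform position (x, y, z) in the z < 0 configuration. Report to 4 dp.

S1 = (0.2200·cos0.0°, 0.2200·sin0.0°, -0.1559) = (0.2200, 0.0000, -0.1559)
arm 2 at φ=120.0°: (R−r)+L cos θ2 = 0.2457;  S2 = (-0.1228, 0.2128, -0.1379)
arm 3 at φ=240.0°: (R−r)+L cos θ3 = 0.2774;  S3 = (-0.1387, -0.2403, -0.1032)
|S₂|²−|S₁|² = 0.0067;  |S₃|²−|S₁|² = 0.0149
[-0.6857 0.4256 0.0360]·P = 0.0067;  [-0.7174 -0.4805 0.1053]·P = 0.0149
det = 0.6348;  x = -0.0151+0.0978z,  y = -0.0086+0.0730z
sphere 1 gives Az²+Bz+C=0 with A=1.0149, B=0.2645, C=-0.0500;  B²−4AC=0.2728;  roots -0.3877, 0.1270;  negative root z = -0.3877
x = -0.0530, y = -0.0369

(-0.0530, -0.0369, -0.3877)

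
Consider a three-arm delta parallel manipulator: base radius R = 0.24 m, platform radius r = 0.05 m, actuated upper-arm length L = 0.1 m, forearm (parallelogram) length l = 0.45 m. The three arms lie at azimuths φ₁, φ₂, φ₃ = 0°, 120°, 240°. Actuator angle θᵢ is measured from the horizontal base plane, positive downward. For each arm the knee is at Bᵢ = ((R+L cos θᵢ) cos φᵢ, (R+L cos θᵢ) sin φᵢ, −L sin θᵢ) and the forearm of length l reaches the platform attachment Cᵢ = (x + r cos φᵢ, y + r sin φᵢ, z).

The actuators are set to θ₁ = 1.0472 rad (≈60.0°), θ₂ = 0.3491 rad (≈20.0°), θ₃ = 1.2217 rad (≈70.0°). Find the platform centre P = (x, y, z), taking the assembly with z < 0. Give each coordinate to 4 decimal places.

S1 = (0.2400·cos0.0°, 0.2400·sin0.0°, -0.0866) = (0.2400, 0.0000, -0.0866)
S2 = (0.2840·cos120.0°, 0.2840·sin120.0°, -0.0342) = (-0.1420, 0.2459, -0.0342)
arm 3 at φ=240.0°: ρ3 = 0.2242;  S3 = (-0.1121, -0.1942, -0.0940)
|S₂|²−|S₁|² = 0.0167;  |S₃|²−|S₁|² = -0.0060
plane₁₂: -0.7640x+0.4918y+0.1048z = 0.0167
Cramer: x(z) = -0.0055+0.0520z;  y(z) = 0.0254-0.1323z
sphere 1 gives Az²+Bz+C=0 with A=1.0202, B=0.1409, C=-0.1341;  B²−4AC=0.5670;  roots -0.4381, 0.3000;  negative root z = -0.4381
x = -0.0283, y = 0.0834

(-0.0283, 0.0834, -0.4381)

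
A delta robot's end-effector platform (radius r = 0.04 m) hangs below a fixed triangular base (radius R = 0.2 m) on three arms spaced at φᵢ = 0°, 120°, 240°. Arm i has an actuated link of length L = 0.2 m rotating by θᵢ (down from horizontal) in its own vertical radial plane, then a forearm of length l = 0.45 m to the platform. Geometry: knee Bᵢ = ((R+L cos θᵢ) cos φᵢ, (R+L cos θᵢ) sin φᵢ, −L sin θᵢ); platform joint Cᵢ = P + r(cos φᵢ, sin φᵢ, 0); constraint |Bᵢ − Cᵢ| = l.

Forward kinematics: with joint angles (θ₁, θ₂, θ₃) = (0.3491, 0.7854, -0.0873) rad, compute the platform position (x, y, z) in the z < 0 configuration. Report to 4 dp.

(0.0066, -0.1109, -0.3399)

O1 = (0.3479·cos0.0°, 0.3479·sin0.0°, -0.0684) = (0.3479, 0.0000, -0.0684)
O2 = (0.3014·cos120.0°, 0.3014·sin120.0°, -0.1414) = (-0.1507, 0.2610, -0.1414)
O3 = (0.3592·cos240.0°, 0.3592·sin240.0°, 0.0174) = (-0.1796, -0.3111, 0.0174)
|O₂|²−|O₁|² = -0.0149;  |O₃|²−|O₁|² = 0.0036
[-0.9973 0.5221 -0.1460]·P = -0.0149;  [-1.0551 -0.6222 0.1717]·P = 0.0036
Cramer: x(z) = 0.0063-0.0010z;  y(z) = -0.0165+0.2777z
into |P−O₁|² = l²: 1.0771z² + 0.1284z + -0.0808 = 0;  Δ = 0.3647;  z = -0.3399 or 0.2208 → z<0 root = -0.3399
x = 0.0066, y = -0.1109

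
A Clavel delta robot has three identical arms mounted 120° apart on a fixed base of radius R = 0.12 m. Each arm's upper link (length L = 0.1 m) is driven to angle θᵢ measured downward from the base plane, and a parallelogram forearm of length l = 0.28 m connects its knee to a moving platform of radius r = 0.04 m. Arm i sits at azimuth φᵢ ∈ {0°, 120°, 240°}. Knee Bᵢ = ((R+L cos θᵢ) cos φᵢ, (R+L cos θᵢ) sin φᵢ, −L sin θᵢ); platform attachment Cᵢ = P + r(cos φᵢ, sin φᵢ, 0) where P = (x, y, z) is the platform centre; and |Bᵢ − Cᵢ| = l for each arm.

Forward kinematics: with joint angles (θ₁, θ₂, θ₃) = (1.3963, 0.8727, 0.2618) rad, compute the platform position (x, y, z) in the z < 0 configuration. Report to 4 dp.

φ1=0.0°: virtual centre (0.0974, 0.0000, -0.0985), radius l
φ2=120.0°: virtual centre (-0.0721, 0.1249, -0.0766), radius l
arm 3 at φ=240.0°: e+L cos θ3 = 0.1766;  O3 = (-0.0883, -0.1529, -0.0259)
subtract pairs → two planes through P
linear system: -0.3390x+0.2499y = 0.0075−0.0437z; -0.3713x+-0.3059y = 0.0127−0.1452z
det = 0.1965;  x = -0.0278+0.2528z,  y = -0.0077+0.1678z
into |P−O₁|² = l²: 1.0921z² + 0.1311z + -0.0530 = 0;  Δ = 0.2486;  z = -0.2883 or 0.1683 → z<0 root = -0.2883
x = -0.1007, y = -0.0561

(-0.1007, -0.0561, -0.2883)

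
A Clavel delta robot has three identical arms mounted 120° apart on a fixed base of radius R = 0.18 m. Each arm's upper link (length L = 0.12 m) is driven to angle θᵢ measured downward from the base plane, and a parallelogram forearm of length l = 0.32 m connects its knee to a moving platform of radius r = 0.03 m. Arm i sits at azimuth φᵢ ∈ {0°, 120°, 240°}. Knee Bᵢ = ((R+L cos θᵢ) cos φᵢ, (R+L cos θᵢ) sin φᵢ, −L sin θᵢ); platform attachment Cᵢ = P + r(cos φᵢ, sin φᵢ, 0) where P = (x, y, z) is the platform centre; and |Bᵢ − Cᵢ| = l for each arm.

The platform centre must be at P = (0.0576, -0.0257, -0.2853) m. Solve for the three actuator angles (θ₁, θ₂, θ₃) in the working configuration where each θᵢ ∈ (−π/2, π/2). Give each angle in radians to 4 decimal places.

θ₁ = 0.3493, θ₂ = 1.0475, θ₃ = 0.7852

arm 1 (φ=0.0°): x'=0.0576, y'=-0.0257
  A cos θ + B sin θ = C:  0.0924·cos θ + -0.2853·sin θ = -0.0108
  θ1 = atan2(B,A) + arccos(C/0.2999) = 0.3493
φ2=120.0° → target in arm frame (-0.0511, -0.0370)
  A cos θ + B sin θ = C:  0.2011·cos θ + -0.2853·sin θ = -0.1466
  γ=atan2(-0.2853,0.2011)=-0.9569;  ψ=arccos(-0.4201)=2.0044;  θ2=γ+ψ≈1.0475
rotate P by −φ3: (-0.0065, 0.0627, -0.2853)
  e−x'=0.1565;  (l²−L²−(e−x')²−y'²−z²)/2L = -0.0910
  γ=atan2(-0.2853,0.1565)=-1.0690;  ψ=arccos(-0.2796)=1.8542;  θ3=γ+ψ≈0.7852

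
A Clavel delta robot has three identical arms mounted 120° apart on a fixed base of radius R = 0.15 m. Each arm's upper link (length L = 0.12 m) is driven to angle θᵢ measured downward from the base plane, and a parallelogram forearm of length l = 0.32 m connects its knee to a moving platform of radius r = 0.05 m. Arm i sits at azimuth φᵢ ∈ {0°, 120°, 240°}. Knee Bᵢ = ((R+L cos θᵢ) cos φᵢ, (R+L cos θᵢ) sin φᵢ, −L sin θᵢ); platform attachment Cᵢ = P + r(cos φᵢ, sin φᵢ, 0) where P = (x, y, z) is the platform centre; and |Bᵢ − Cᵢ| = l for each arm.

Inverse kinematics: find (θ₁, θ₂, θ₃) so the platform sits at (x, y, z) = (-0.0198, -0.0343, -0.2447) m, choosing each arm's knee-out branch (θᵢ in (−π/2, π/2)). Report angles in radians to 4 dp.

θ₁ = 0.2615, θ₂ = 0.2615, θ₃ = -0.1746

φ1=0.0° → target in arm frame (-0.0198, -0.0343)
  A=0.1198, B=-0.2447, C=(l²−L²−A²−y'²−z²)/(2L)=0.0525
  √(A²+B²)=0.2725;  θ1 = -1.1155+1.3770 ≈ 0.2615
rotate P by −φ2: (-0.0198, 0.0343, -0.2447)
  A cos θ + B sin θ = C:  0.1198·cos θ + -0.2447·sin θ = 0.0525
  √(A²+B²)=0.2725;  θ2 = -1.1155+1.3770 ≈ 0.2615
φ3=240.0° → target in arm frame (0.0396, 0.0000)
  e−x'=0.0604;  (l²−L²−(e−x')²−y'²−z²)/2L = 0.1020
  √(A²+B²)=0.2520;  θ3 = -1.3288+1.1543 ≈ -0.1746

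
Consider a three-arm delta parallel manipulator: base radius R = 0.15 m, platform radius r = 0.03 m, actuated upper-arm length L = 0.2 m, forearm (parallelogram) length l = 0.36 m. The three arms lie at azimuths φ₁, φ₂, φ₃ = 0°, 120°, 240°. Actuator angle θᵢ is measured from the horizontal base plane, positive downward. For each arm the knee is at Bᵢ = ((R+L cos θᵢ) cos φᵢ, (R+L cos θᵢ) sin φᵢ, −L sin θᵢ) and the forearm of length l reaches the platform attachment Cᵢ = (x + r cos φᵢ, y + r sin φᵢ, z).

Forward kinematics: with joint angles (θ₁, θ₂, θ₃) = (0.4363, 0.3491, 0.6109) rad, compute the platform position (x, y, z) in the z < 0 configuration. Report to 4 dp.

φ1=0.0°: virtual centre (0.3013, 0.0000, -0.0845), radius l
arm 2 at φ=120.0°: ρ2 = 0.3079;  centre 2 = (-0.1540, 0.2667, -0.0684)
arm 3 at φ=240.0°: ρ3 = 0.2838;  centre 3 = (-0.1419, -0.2458, -0.1147)
subtract pairs → two planes through P
plane₁₂: -0.9105x+0.5334y+0.0322z = 0.0016
det = 0.9203;  x = 0.0016+-0.0178z,  y = 0.0057+-0.0908z
sphere 1 gives Az²+Bz+C=0 with A=1.0086, B=0.1787, C=-0.0326;  B²−4AC=0.1635;  roots -0.2890, 0.1119;  negative root z = -0.2890
x = 0.0067, y = 0.0319

(0.0067, 0.0319, -0.2890)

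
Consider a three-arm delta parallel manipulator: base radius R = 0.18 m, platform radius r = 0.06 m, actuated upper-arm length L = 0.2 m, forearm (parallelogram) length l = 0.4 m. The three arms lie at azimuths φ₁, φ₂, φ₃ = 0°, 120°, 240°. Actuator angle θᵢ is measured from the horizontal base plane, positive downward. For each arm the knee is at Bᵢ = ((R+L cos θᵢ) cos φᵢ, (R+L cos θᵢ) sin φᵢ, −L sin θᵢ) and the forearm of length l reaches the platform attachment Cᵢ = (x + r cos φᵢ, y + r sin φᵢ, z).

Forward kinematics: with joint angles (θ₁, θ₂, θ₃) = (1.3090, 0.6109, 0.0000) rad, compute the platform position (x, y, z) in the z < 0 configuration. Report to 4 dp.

O1 = (0.1718·cos0.0°, 0.1718·sin0.0°, -0.1932) = (0.1718, 0.0000, -0.1932)
arm 2 at φ=120.0°: e+L cos θ2 = 0.2838;  O2 = (-0.1419, 0.2458, -0.1147)
O3 = (0.3200·cos240.0°, 0.3200·sin240.0°, 0.0000) = (-0.1600, -0.2771, 0.0000)
subtract pairs → two planes through P
linear system: -0.6274x+0.4916y = 0.0269−0.1569z; -0.6635x+-0.5543y = 0.0356−0.3864z
Cramer: x(z) = -0.0481+0.4109z;  y(z) = -0.0066+0.2052z
into |P−O₁|² = l²: 1.2109z² + 0.2030z + -0.0743 = 0;  Δ = 0.4011;  z = -0.3453 or 0.1777 → z<0 root = -0.3453
x = -0.1900, y = -0.0775

(-0.1900, -0.0775, -0.3453)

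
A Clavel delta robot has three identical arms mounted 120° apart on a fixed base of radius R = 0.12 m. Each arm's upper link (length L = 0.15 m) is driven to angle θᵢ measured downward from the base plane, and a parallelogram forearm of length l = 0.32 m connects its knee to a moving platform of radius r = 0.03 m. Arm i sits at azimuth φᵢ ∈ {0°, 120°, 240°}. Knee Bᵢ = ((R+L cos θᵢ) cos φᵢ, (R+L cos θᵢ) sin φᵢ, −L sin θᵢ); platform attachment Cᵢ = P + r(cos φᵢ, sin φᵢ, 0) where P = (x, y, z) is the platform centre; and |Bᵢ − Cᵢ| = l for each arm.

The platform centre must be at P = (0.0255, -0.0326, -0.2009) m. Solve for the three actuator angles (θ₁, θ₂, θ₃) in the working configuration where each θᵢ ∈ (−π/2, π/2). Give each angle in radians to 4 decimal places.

θ₁ = -0.2623, θ₂ = 0.2619, θ₃ = -0.1751

rotate P by −φ1: (0.0255, -0.0326, -0.2009)
  A=0.0645, B=-0.2009, C=(l²−L²−A²−y'²−z²)/(2L)=0.1144
  θ1 = atan2(B,A) + arccos(C/0.2110) = -0.2623
arm 2 (φ=120.0°): x'=-0.0410, y'=-0.0058
  A=0.1310, B=-0.2009, C=(l²−L²−A²−y'²−z²)/(2L)=0.0745
  γ=atan2(-0.2009,0.1310)=-0.9930;  ψ=arccos(0.3106)=1.2549;  θ2=γ+ψ≈0.2619
rotate P by −φ3: (0.0155, 0.0384, -0.2009)
  e−x'=0.0745;  (l²−L²−(e−x')²−y'²−z²)/2L = 0.1084
  θ3 = atan2(B,A) + arccos(C/0.2143) = -0.1751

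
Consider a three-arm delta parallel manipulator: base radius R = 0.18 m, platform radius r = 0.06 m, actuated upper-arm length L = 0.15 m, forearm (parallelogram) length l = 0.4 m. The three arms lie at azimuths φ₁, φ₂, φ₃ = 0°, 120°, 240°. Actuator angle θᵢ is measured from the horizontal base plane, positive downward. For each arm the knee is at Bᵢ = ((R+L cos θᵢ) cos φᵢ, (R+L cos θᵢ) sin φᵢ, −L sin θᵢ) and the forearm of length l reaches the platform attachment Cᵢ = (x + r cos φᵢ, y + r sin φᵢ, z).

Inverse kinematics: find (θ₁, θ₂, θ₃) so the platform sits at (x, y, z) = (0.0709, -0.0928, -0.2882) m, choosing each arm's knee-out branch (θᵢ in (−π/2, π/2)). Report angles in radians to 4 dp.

θ₁ = -0.3491, θ₂ = 0.6982, θ₃ = -0.1744

φ1=0.0° → target in arm frame (0.0709, -0.0928)
  A=0.0491, B=-0.2882, C=(l²−L²−A²−y'²−z²)/(2L)=0.1447
  √(A²+B²)=0.2924;  θ1 = -1.4020+1.0529 ≈ -0.3491
arm 2 (φ=120.0°): x'=-0.1158, y'=-0.0150
  A cos θ + B sin θ = C:  0.2358·cos θ + -0.2882·sin θ = -0.0046
  √(A²+B²)=0.3724;  θ2 = -0.8850+1.5833 ≈ 0.6982
rotate P by −φ3: (0.0449, 0.1078, -0.2882)
  A=0.0751, B=-0.2882, C=(l²−L²−A²−y'²−z²)/(2L)=0.1239
  θ3 = atan2(B,A) + arccos(C/0.2978) = -0.1744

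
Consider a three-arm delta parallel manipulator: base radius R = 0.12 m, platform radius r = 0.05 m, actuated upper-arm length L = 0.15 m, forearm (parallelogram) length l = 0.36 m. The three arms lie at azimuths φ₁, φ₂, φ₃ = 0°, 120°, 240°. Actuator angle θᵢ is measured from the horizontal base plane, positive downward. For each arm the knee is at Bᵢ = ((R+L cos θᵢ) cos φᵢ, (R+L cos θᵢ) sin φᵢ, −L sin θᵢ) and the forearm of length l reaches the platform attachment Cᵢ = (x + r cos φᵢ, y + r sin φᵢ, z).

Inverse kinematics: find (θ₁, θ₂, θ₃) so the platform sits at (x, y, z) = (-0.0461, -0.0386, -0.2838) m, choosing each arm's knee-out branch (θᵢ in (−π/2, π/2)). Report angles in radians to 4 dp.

φ1=0.0° → target in arm frame (-0.0461, -0.0386)
  A=0.1161, B=-0.2838, C=(l²−L²−A²−y'²−z²)/(2L)=0.0386
  γ=atan2(-0.2838,0.1161)=-1.1825;  ψ=arccos(0.1260)=1.4445;  θ1=γ+ψ≈0.2620
arm 2 (φ=120.0°): x'=-0.0104, y'=0.0592
  e−x'=0.0804;  (l²−L²−(e−x')²−y'²−z²)/2L = 0.0553
  √(A²+B²)=0.2950;  θ2 = -1.2948+1.3822 ≈ 0.0874
rotate P by −φ3: (0.0565, -0.0206, -0.2838)
  A cos θ + B sin θ = C:  0.0135·cos θ + -0.2838·sin θ = 0.0865
  γ=atan2(-0.2838,0.0135)=-1.5232;  ψ=arccos(0.3044)=1.2614;  θ3=γ+ψ≈-0.2617

θ₁ = 0.2620, θ₂ = 0.0874, θ₃ = -0.2617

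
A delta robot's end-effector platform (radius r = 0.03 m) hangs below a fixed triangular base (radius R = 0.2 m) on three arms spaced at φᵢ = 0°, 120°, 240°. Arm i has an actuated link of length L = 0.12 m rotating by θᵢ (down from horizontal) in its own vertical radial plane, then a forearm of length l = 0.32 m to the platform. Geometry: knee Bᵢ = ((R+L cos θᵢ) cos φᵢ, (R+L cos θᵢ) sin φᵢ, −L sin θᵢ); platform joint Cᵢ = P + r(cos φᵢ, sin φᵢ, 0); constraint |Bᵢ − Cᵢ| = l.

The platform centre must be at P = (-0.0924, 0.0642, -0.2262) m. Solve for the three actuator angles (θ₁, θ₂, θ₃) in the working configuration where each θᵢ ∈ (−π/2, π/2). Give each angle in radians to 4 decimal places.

arm 1 (φ=0.0°): x'=-0.0924, y'=0.0642
  A=0.2624, B=-0.2262, C=(l²−L²−A²−y'²−z²)/(2L)=-0.1506
  θ1 = atan2(B,A) + arccos(C/0.3464) = 1.3090
arm 2 (φ=120.0°): x'=0.1018, y'=0.0479
  A cos θ + B sin θ = C:  0.0682·cos θ + -0.2262·sin θ = 0.1245
  θ2 = atan2(B,A) + arccos(C/0.2363) = -0.2623
arm 3 (φ=240.0°): x'=-0.0094, y'=-0.1121
  A=0.1794, B=-0.2262, C=(l²−L²−A²−y'²−z²)/(2L)=-0.0330
  √(A²+B²)=0.2887;  θ3 = -0.9003+1.6854 ≈ 0.7851

θ₁ = 1.3090, θ₂ = -0.2623, θ₃ = 0.7851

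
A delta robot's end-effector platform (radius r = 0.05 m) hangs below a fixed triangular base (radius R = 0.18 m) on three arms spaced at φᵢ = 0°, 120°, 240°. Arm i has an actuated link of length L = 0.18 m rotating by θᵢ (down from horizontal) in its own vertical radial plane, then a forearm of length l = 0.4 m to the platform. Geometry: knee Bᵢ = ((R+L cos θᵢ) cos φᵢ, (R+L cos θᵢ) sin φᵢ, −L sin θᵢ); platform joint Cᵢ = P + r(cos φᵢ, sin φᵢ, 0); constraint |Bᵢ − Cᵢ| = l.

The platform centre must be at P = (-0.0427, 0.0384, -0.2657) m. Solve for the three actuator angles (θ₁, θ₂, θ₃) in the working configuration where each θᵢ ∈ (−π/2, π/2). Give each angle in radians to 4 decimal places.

φ1=0.0° → target in arm frame (-0.0427, 0.0384)
  A cos θ + B sin θ = C:  0.1727·cos θ + -0.2657·sin θ = 0.0714
  √(A²+B²)=0.3169;  θ1 = -0.9944+1.3435 ≈ 0.3491
arm 2 (φ=120.0°): x'=0.0546, y'=0.0178
  A=0.0754, B=-0.2657, C=(l²−L²−A²−y'²−z²)/(2L)=0.1417
  θ2 = atan2(B,A) + arccos(C/0.2762) = -0.2621
rotate P by −φ3: (-0.0119, -0.0562, -0.2657)
  A cos θ + B sin θ = C:  0.1419·cos θ + -0.2657·sin θ = 0.0936
  θ3 = atan2(B,A) + arccos(C/0.3012) = 0.1744

θ₁ = 0.3491, θ₂ = -0.2621, θ₃ = 0.1744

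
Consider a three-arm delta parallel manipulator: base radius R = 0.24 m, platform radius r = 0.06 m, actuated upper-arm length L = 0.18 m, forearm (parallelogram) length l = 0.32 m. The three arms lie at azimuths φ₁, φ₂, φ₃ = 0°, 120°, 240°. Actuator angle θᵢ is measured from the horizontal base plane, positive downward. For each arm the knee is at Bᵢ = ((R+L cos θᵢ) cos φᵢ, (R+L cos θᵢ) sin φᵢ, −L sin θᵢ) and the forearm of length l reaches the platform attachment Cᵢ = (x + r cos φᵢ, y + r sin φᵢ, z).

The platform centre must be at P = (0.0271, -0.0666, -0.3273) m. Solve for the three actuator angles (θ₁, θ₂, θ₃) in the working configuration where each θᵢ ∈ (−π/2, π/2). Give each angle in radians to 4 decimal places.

θ₁ = 0.9599, θ₂ = 1.3963, θ₃ = 0.8726

rotate P by −φ1: (0.0271, -0.0666, -0.3273)
  A=0.1529, B=-0.3273, C=(l²−L²−A²−y'²−z²)/(2L)=-0.1804
  γ=atan2(-0.3273,0.1529)=-1.1338;  ψ=arccos(-0.4993)=2.0936;  θ1=γ+ψ≈0.9599
φ2=120.0° → target in arm frame (-0.0712, 0.0098)
  A=0.2512, B=-0.3273, C=(l²−L²−A²−y'²−z²)/(2L)=-0.2787
  √(A²+B²)=0.4126;  θ2 = -0.9161+2.3124 ≈ 1.3963
arm 3 (φ=240.0°): x'=0.0441, y'=0.0568
  A cos θ + B sin θ = C:  0.1359·cos θ + -0.3273·sin θ = -0.1634
  √(A²+B²)=0.3544;  θ3 = -1.1773+2.0499 ≈ 0.8726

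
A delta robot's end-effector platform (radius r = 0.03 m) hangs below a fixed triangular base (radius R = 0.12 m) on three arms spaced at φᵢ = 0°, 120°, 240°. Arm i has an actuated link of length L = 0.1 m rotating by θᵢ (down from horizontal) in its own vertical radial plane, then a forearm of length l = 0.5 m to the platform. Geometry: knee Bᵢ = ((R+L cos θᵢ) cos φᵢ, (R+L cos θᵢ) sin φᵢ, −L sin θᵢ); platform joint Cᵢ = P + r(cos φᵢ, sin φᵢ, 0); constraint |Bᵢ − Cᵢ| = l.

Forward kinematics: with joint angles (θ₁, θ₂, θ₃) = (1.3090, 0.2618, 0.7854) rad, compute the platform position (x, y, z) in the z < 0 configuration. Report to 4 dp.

φ1=0.0°: virtual centre (0.1159, 0.0000, -0.0966), radius l
arm 2 at φ=120.0°: ρ2 = 0.1866;  centre 2 = (-0.0933, 0.1616, -0.0259)
arm 3 at φ=240.0°: ρ3 = 0.1607;  centre 3 = (-0.0804, -0.1392, -0.0707)
|centre ₂|²−|centre ₁|² = 0.0127;  |centre ₃|²−|centre ₁|² = 0.0081
[-0.4184 0.3232 0.1414]·P = 0.0127;  [-0.3925 -0.2784 0.0518]·P = 0.0081
det = 0.2433;  x = -0.0253+0.2306z,  y = 0.0067+-0.1391z
sphere 1 gives Az²+Bz+C=0 with A=1.0725, B=0.1262, C=-0.2207;  B²−4AC=0.9627;  roots -0.5163, 0.3986;  negative root z = -0.5163
x = -0.1443, y = 0.0785

(-0.1443, 0.0785, -0.5163)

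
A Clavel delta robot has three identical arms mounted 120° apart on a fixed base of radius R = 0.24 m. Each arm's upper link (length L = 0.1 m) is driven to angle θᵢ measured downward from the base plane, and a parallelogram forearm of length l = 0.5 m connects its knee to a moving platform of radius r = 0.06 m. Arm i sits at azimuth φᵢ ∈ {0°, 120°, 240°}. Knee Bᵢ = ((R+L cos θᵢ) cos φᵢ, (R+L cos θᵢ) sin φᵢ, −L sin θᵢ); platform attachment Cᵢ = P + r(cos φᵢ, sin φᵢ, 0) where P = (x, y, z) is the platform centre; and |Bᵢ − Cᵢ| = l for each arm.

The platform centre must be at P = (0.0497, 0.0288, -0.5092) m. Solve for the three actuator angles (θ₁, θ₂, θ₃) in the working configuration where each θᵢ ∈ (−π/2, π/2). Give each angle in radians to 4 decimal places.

θ₁ = 0.6111, θ₂ = 0.8734, θ₃ = 1.1349

arm 1 (φ=0.0°): x'=0.0497, y'=0.0288
  A=0.1303, B=-0.5092, C=(l²−L²−A²−y'²−z²)/(2L)=-0.1855
  √(A²+B²)=0.5256;  θ1 = -1.3203+1.9314 ≈ 0.6111
rotate P by −φ2: (0.0001, -0.0574, -0.5092)
  e−x'=0.1799;  (l²−L²−(e−x')²−y'²−z²)/2L = -0.2748
  √(A²+B²)=0.5400;  θ2 = -1.2312+2.1045 ≈ 0.8734
arm 3 (φ=240.0°): x'=-0.0498, y'=0.0286
  e−x'=0.2298;  (l²−L²−(e−x')²−y'²−z²)/2L = -0.3645
  γ=atan2(-0.5092,0.2298)=-1.1469;  ψ=arccos(-0.6525)=2.2817;  θ3=γ+ψ≈1.1349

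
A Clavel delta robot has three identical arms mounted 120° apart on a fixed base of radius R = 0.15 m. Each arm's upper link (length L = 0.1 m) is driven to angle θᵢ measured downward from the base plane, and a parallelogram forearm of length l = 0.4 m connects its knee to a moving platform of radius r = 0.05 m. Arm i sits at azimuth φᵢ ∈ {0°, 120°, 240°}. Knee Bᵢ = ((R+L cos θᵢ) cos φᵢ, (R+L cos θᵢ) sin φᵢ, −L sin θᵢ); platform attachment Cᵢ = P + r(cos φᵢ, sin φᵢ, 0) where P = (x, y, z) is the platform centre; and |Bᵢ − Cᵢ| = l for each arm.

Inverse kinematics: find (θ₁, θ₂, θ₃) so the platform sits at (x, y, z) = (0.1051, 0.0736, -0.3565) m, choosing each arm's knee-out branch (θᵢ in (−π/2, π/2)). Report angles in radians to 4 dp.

rotate P by −φ1: (0.1051, 0.0736, -0.3565)
  A=-0.0051, B=-0.3565, C=(l²−L²−A²−y'²−z²)/(2L)=0.0873
  θ1 = atan2(B,A) + arccos(C/0.3565) = -0.2617
rotate P by −φ2: (0.0112, -0.1278, -0.3565)
  A cos θ + B sin θ = C:  0.0888·cos θ + -0.3565·sin θ = -0.0066
  √(A²+B²)=0.3674;  θ2 = -1.3266+1.5887 ≈ 0.2621
rotate P by −φ3: (-0.1163, 0.0542, -0.3565)
  A cos θ + B sin θ = C:  0.2163·cos θ + -0.3565·sin θ = -0.1341
  γ=atan2(-0.3565,0.2163)=-1.0255;  ψ=arccos(-0.3215)=1.8981;  θ3=γ+ψ≈0.8727

θ₁ = -0.2617, θ₂ = 0.2621, θ₃ = 0.8727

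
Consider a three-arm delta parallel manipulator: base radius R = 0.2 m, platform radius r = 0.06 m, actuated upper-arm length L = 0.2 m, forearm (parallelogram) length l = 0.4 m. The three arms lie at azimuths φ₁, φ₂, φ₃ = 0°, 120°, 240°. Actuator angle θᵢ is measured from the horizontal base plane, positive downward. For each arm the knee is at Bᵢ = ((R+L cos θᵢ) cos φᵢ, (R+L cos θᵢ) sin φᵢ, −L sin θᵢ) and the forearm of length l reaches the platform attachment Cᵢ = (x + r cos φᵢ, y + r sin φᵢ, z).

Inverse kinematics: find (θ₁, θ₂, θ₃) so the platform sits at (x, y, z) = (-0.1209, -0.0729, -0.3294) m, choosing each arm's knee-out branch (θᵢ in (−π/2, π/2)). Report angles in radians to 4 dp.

rotate P by −φ1: (-0.1209, -0.0729, -0.3294)
  A cos θ + B sin θ = C:  0.2609·cos θ + -0.3294·sin θ = -0.1547
  θ1 = atan2(B,A) + arccos(C/0.4202) = 1.0469
arm 2 (φ=120.0°): x'=-0.0027, y'=0.1412
  A=0.1427, B=-0.3294, C=(l²−L²−A²−y'²−z²)/(2L)=-0.0720
  γ=atan2(-0.3294,0.1427)=-1.1620;  ψ=arccos(-0.2005)=1.7726;  θ2=γ+ψ≈0.6106
arm 3 (φ=240.0°): x'=0.1236, y'=-0.0683
  A=0.0164, B=-0.3294, C=(l²−L²−A²−y'²−z²)/(2L)=0.0164
  √(A²+B²)=0.3298;  θ3 = -1.5210+1.5210 ≈ 0.0000

θ₁ = 1.0469, θ₂ = 0.6106, θ₃ = 0.0000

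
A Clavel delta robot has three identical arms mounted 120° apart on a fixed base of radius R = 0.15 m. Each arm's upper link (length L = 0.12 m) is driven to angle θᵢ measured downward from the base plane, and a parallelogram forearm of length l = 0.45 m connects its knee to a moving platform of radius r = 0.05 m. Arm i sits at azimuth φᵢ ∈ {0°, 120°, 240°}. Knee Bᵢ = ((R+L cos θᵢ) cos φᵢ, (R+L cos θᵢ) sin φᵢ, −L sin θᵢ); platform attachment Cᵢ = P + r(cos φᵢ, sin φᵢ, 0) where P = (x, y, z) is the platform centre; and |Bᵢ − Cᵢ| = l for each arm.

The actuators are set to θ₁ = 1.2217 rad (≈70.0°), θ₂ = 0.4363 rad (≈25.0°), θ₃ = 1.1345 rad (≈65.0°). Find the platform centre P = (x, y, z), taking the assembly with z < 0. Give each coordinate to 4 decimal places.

arm 1 at φ=0.0°: (R−r)+L cos θ1 = 0.1410;  O1 = (0.1410, 0.0000, -0.1128)
φ2=120.0°: virtual centre (-0.1044, 0.1808, -0.0507), radius l
φ3=240.0°: virtual centre (-0.0754, -0.1305, -0.1088), radius l
|O₂|²−|O₁|² = 0.0135;  |O₃|²−|O₁|² = 0.0019
linear system: -0.4909x+0.3616y = 0.0135−0.1241z; -0.4328x+-0.2610y = 0.0019−0.0080z
det = 0.2846;  x = -0.0149+0.1240z,  y = 0.0173+-0.1749z
quadratic in z: (1.0460)z²+(0.1808)z+(-0.1652)=0, √Δ=0.8507 → z ∈ {-0.4931, 0.3202}; z = -0.4931 (taking z<0)
x = -0.0760, y = 0.1035

(-0.0760, 0.1035, -0.4931)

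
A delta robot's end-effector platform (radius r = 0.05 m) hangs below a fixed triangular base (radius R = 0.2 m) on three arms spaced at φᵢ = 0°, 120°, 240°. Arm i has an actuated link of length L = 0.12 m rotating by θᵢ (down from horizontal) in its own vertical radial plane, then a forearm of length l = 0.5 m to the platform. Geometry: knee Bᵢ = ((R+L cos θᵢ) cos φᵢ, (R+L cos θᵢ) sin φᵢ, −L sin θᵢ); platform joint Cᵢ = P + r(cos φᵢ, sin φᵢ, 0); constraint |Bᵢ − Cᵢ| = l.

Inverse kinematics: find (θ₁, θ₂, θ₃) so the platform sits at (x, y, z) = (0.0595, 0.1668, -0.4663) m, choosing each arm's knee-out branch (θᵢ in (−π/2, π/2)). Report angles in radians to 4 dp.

θ₁ = 0.3489, θ₂ = 0.0870, θ₃ = 1.3090

φ1=0.0° → target in arm frame (0.0595, 0.1668)
  A=0.0905, B=-0.4663, C=(l²−L²−A²−y'²−z²)/(2L)=-0.0744
  γ=atan2(-0.4663,0.0905)=-1.3791;  ψ=arccos(-0.1566)=1.7280;  θ1=γ+ψ≈0.3489
arm 2 (φ=120.0°): x'=0.1147, y'=-0.1349
  A=0.0353, B=-0.4663, C=(l²−L²−A²−y'²−z²)/(2L)=-0.0054
  √(A²+B²)=0.4676;  θ2 = -1.4952+1.5823 ≈ 0.0870
rotate P by −φ3: (-0.1742, -0.0319, -0.4663)
  A cos θ + B sin θ = C:  0.3242·cos θ + -0.4663·sin θ = -0.3665
  θ3 = atan2(B,A) + arccos(C/0.5679) = 1.3090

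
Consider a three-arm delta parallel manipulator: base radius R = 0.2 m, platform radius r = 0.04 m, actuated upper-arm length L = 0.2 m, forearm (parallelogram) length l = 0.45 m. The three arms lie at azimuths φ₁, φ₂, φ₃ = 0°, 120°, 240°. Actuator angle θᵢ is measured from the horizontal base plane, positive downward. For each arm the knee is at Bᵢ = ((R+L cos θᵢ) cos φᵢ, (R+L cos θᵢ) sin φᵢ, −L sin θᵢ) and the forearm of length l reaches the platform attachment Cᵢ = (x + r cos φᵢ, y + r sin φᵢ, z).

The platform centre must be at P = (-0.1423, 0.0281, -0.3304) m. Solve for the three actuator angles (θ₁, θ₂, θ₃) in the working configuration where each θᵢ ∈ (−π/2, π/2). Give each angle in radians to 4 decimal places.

θ₁ = 0.9596, θ₂ = -0.0875, θ₃ = 0.1742

rotate P by −φ1: (-0.1423, 0.0281, -0.3304)
  e−x'=0.3023;  (l²−L²−(e−x')²−y'²−z²)/2L = -0.0971
  √(A²+B²)=0.4478;  θ1 = -0.8298+1.7894 ≈ 0.9596
φ2=120.0° → target in arm frame (0.0955, 0.1092)
  A=0.0645, B=-0.3304, C=(l²−L²−A²−y'²−z²)/(2L)=0.0931
  θ2 = atan2(B,A) + arccos(C/0.3366) = -0.0875
arm 3 (φ=240.0°): x'=0.0468, y'=-0.1373
  e−x'=0.1132;  (l²−L²−(e−x')²−y'²−z²)/2L = 0.0542
  θ3 = atan2(B,A) + arccos(C/0.3492) = 0.1742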